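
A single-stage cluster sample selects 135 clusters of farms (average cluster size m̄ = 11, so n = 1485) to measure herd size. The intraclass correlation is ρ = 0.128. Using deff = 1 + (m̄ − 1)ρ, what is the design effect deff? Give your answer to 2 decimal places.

deff = 1 + (11 − 1)·0.128 = 1 + 1.28 = 2.28.

2.28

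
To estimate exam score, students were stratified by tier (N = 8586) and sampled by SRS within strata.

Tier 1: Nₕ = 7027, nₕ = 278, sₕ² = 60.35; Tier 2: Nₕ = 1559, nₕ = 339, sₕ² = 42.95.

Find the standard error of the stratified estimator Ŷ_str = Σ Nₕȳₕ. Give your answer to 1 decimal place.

Var(Ŷ_str) = Σₕ Nₕ²(1 − fₕ)sₕ²/nₕ.
Tier 1: 7027²·(1 − 278/7027)·60.35/278 = 1.0295368 × 10^7.
Tier 2: 1559²·(1 − 339/1559)·42.95/339 = 240973.57.
Sum = 1.0536342 × 10^7.
SE = √(1.0536342 × 10^7) = 3246.0.

3246.0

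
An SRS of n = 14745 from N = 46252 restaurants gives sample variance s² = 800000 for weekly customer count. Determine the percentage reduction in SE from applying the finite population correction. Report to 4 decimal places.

f = n/N = 14745/46252 = 0.31879702.
SE_no-fpc = √(s²/n) = 7.3658455; SE_fpc = √((1−f)s²/n) = 6.0794022.
Ratio = √(1−f) = 0.82535021. Reduction = 100·(1 − 0.82535021) = 17.4650%.

17.4650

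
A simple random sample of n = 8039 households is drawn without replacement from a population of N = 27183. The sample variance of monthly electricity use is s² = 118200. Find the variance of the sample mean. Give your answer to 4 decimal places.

Under SRS without replacement, Var(ȳ) = (1 − f)·s²/n with f = n/N = 8039/27183 = 0.29573631.
Var(ȳ) = (1 − 0.29573631)·118200/8039 = 0.70426369·14.703321 = 10.355015.

10.3550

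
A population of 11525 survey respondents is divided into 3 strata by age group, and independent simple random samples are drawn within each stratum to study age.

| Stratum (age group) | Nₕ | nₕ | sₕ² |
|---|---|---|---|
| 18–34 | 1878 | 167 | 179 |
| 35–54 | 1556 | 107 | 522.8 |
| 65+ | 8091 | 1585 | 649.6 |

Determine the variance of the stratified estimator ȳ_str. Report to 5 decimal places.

0.27129

Var(ȳ_str) = Σₕ Wₕ²(1 − fₕ)sₕ²/nₕ with Wₕ = Nₕ/N, N = 11525.
18–34: Wₕ = 0.16295011; term = 0.16295011²·(1 − 0.08892439)·179/167 = 0.025929867.
35–54: Wₕ = 0.13501085; term = 0.13501085²·(1 − 0.06876607)·522.8/107 = 0.082936922.
65+: Wₕ = 0.70203905; term = 0.70203905²·(1 − 0.19589668)·649.6/1585 = 0.16242435.
Sum = 0.27129114.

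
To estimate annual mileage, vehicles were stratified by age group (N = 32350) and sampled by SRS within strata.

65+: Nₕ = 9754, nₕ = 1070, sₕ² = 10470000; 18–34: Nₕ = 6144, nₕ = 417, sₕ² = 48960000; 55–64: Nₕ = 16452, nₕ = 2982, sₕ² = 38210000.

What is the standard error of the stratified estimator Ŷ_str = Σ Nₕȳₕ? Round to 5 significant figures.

2.7928 × 10^6

Var(Ŷ_str) = Σₕ Nₕ²(1 − fₕ)sₕ²/nₕ.
65+: 9754²·(1 − 1070/9754)·10470000/1070 = 8.2883001 × 10^11.
18–34: 6144²·(1 − 417/6144)·48960000/417 = 4.1312716 × 10^12.
55–64: 16452²·(1 − 2982/16452)·38210000/2982 = 2.8395904 × 10^12.
Sum = 7.799692 × 10^12.
SE = √(7.799692 × 10^12) = 2.7928 × 10^6.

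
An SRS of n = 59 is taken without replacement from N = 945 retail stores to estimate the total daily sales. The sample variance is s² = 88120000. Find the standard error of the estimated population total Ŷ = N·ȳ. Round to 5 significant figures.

Var(Ŷ) = N²·Var(ȳ) = N²·(1 − n/N)·s²/n.
f = 59/945 = 0.06243386; Var(ȳ) = 0.93756614·88120000/59 = 1.4003106 × 10^6.
Var(Ŷ) = 945² · (1.4003106 × 10^6) = 1.2505124 × 10^12.
SE(Ŷ) = √(1.2505124 × 10^12) = 1.1183 × 10^6.

1.1183 × 10^6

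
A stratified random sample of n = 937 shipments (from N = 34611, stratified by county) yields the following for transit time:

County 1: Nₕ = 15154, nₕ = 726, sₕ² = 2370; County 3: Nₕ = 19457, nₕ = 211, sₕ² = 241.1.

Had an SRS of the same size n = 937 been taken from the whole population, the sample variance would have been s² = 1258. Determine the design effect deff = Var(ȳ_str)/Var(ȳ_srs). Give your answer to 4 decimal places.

0.7296

Var(ȳ_str) = Σ Wₕ²(1−fₕ)sₕ²/nₕ with Wₕ = Nₕ/34611:
  County 1: (15154/34611)²·(1−726/15154)·2370/726 = 0.59582243
  County 3: (19457/34611)²·(1−211/19457)·241.1/211 = 0.3571929
  → Var(ȳ_str) = 0.95301533.
Var(ȳ_srs) = (1 − 937/34611)·1258/937 = 1.3062359.
deff = 0.95301533 / 1.3062359 = 0.7296.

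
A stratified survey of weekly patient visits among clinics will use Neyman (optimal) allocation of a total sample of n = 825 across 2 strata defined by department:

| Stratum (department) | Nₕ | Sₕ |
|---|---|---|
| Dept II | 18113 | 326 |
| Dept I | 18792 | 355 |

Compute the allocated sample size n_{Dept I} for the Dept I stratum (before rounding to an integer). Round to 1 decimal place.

Neyman allocation: nₕ = n·NₕSₕ / Σⱼ NⱼSⱼ.
Σ NⱼSⱼ = 18113·326 + 18792·355 = 1.2575998 × 10^7.
n_{Dept I} = 825·18792·355 / (1.2575998 × 10^7) = 437.6.

437.6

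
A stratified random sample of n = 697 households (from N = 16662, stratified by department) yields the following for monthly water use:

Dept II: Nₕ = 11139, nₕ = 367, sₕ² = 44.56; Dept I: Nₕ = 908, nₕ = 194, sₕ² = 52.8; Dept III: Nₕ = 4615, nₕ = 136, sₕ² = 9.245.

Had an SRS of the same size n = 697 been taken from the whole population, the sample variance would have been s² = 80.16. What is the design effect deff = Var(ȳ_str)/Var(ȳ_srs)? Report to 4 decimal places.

Var(ȳ_str) = Σ Wₕ²(1−fₕ)sₕ²/nₕ with Wₕ = Nₕ/16662:
  Dept II: (11139/16662)²·(1−367/11139)·44.56/367 = 0.052476808
  Dept I: (908/16662)²·(1−194/908)·52.8/194 = 6.3556796 × 10^-4
  Dept III: (4615/16662)²·(1−136/4615)·9.245/136 = 0.0050613517
  → Var(ȳ_str) = 0.058173728.
Var(ȳ_srs) = (1 − 697/16662)·80.16/697 = 0.11019623.
deff = 0.058173728 / 0.11019623 = 0.5279.

0.5279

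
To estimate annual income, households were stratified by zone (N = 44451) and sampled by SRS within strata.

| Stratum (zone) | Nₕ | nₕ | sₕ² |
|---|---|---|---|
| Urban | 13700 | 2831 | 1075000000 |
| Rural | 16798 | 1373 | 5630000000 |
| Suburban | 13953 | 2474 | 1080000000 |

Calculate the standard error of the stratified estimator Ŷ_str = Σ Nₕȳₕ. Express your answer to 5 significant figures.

3.4481 × 10^7

Var(Ŷ_str) = Σₕ Nₕ²(1 − fₕ)sₕ²/nₕ.
Urban: 13700²·(1 − 2831/13700)·1075000000/2831 = 5.6542987 × 10^13.
Rural: 16798²·(1 − 1373/16798)·5630000000/1373 = 1.0624796 × 10^15.
Suburban: 13953²·(1 − 2474/13953)·1080000000/2474 = 6.9919081 × 10^13.
Sum = 1.1889417 × 10^15.
SE = √(1.1889417 × 10^15) = 3.4481 × 10^7.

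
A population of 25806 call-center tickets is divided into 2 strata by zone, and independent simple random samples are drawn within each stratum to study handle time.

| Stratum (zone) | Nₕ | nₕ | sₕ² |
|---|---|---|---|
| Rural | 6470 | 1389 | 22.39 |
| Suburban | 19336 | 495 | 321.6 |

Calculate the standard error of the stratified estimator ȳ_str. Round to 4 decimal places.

0.5968

Var(ȳ_str) = Σₕ Wₕ²(1 − fₕ)sₕ²/nₕ with Wₕ = Nₕ/N, N = 25806.
Rural: Wₕ = 0.25071689; term = 0.25071689²·(1 − 0.21468315)·22.39/1389 = 7.9572671 × 10^-4.
Suburban: Wₕ = 0.74928311; term = 0.74928311²·(1 − 0.02559992)·321.6/495 = 0.35541851.
Sum = 0.35621424.
SE = √(0.35621424) = 0.5968.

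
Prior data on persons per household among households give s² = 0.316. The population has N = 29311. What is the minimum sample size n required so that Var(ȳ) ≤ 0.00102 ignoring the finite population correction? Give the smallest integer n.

Without fpc, n₀ = s²/D = 0.316/0.00102 = 309.8039.
Rounding up, n = 310.

310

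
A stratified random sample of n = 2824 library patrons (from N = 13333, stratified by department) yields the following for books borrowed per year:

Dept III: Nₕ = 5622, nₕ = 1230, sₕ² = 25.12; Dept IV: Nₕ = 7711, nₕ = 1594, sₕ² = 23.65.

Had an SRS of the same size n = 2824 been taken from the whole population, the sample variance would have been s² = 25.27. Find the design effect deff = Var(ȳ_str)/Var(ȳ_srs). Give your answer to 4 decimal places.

0.9604

Var(ȳ_str) = Σ Wₕ²(1−fₕ)sₕ²/nₕ with Wₕ = Nₕ/13333:
  Dept III: (5622/13333)²·(1−1230/5622)·25.12/1230 = 0.0028366904
  Dept IV: (7711/13333)²·(1−1594/7711)·23.65/1594 = 0.0039367357
  → Var(ȳ_str) = 0.0067734261.
Var(ȳ_srs) = (1 − 2824/13333)·25.27/2824 = 0.0070530029.
deff = 0.0067734261 / 0.0070530029 = 0.9604.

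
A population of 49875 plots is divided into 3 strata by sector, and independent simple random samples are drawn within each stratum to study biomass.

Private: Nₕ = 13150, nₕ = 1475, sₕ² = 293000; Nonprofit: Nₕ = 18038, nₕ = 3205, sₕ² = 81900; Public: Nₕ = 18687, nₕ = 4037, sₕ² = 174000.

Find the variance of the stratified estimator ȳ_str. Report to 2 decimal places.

19.75

Var(ȳ_str) = Σₕ Wₕ²(1 − fₕ)sₕ²/nₕ with Wₕ = Nₕ/N, N = 49875.
Private: Wₕ = 0.26365915; term = 0.26365915²·(1 − 0.11216730)·293000/1475 = 12.260055.
Nonprofit: Wₕ = 0.36166416; term = 0.36166416²·(1 − 0.17768045)·81900/3205 = 2.748574.
Public: Wₕ = 0.37467669; term = 0.37467669²·(1 − 0.21603254)·174000/4037 = 4.7435326.
Sum = 19.752162.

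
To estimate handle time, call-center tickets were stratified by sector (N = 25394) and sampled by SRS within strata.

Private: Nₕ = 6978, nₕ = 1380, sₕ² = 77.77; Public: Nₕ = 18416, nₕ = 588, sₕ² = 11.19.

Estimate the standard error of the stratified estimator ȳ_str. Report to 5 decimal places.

0.11447

Var(ȳ_str) = Σₕ Wₕ²(1 − fₕ)sₕ²/nₕ with Wₕ = Nₕ/N, N = 25394.
Private: Wₕ = 0.27478932; term = 0.27478932²·(1 − 0.19776440)·77.77/1380 = 0.003413773.
Public: Wₕ = 0.72521068; term = 0.72521068²·(1 − 0.03192876)·11.19/588 = 0.0096892121.
Sum = 0.013102985.
SE = √(0.013102985) = 0.11447.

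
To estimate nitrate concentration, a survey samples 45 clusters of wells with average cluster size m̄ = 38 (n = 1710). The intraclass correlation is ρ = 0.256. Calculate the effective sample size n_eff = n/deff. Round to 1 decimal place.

deff = 1 + (38 − 1)·0.256 = 1 + 9.472 = 10.472.
n_eff = 1710 / 10.472 = 163.3.

163.3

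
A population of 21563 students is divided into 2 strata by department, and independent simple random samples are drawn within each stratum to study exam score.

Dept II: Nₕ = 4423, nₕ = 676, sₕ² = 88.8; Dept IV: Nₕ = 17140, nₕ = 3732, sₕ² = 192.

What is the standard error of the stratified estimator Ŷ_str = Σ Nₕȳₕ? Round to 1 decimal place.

3741.7

Var(Ŷ_str) = Σₕ Nₕ²(1 − fₕ)sₕ²/nₕ.
Dept II: 4423²·(1 − 676/4423)·88.8/676 = 2.1770425 × 10^6.
Dept IV: 17140²·(1 − 3732/17140)·192/3732 = 1.1823183 × 10^7.
Sum = 1.4000226 × 10^7.
SE = √(1.4000226 × 10^7) = 3741.7.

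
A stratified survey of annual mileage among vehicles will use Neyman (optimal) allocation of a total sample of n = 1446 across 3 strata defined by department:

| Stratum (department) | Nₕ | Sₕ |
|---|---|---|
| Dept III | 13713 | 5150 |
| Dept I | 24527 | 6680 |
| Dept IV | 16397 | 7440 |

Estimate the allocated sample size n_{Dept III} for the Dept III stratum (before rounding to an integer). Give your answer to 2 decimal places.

286.49

Neyman allocation: nₕ = n·NₕSₕ / Σⱼ NⱼSⱼ.
Σ NⱼSⱼ = 13713·5150 + 24527·6680 + 16397·7440 = 3.5645599 × 10^8.
n_{Dept III} = 1446·13713·5150 / (3.5645599 × 10^8) = 286.49.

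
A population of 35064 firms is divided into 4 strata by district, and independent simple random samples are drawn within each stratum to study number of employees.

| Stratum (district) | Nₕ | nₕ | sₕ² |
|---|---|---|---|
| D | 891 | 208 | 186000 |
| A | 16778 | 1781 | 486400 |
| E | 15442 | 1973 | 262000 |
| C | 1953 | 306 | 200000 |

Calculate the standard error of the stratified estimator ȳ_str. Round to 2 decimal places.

8.97

Var(ȳ_str) = Σₕ Wₕ²(1 − fₕ)sₕ²/nₕ with Wₕ = Nₕ/N, N = 35064.
D: Wₕ = 0.02541068; term = 0.02541068²·(1 − 0.23344557)·186000/208 = 0.44261395.
A: Wₕ = 0.47849646; term = 0.47849646²·(1 − 0.10615091)·486400/1781 = 55.892214.
E: Wₕ = 0.44039471; term = 0.44039471²·(1 − 0.12776842)·262000/1973 = 22.46416.
C: Wₕ = 0.05569815; term = 0.05569815²·(1 − 0.15668203)·200000/306 = 1.7099425.
Sum = 80.50893.
SE = √(80.50893) = 8.97.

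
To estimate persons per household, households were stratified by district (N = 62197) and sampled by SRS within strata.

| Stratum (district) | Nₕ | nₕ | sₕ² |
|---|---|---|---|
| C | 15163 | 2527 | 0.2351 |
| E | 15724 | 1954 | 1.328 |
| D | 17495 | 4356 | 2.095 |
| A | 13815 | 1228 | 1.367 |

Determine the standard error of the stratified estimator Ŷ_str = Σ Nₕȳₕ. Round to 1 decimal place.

684.9

Var(Ŷ_str) = Σₕ Nₕ²(1 − fₕ)sₕ²/nₕ.
C: 15163²·(1 − 2527/15163)·0.2351/2527 = 17825.517.
E: 15724²·(1 − 1954/15724)·1.328/1954 = 147153.46.
D: 17495²·(1 − 4356/17495)·2.095/4356 = 110553.48.
A: 13815²·(1 − 1228/13815)·1.367/1228 = 193572.33.
Sum = 469104.79.
SE = √(469104.79) = 684.9.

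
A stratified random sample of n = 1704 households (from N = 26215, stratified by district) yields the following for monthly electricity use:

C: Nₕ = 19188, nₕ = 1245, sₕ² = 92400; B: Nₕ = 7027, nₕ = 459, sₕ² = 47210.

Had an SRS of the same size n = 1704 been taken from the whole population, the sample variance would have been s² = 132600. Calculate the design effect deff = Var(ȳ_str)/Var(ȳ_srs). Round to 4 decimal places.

0.6060

Var(ȳ_str) = Σ Wₕ²(1−fₕ)sₕ²/nₕ with Wₕ = Nₕ/26215:
  C: (19188/26215)²·(1−1245/19188)·92400/1245 = 37.181565
  B: (7027/26215)²·(1−459/7027)·47210/459 = 6.9075604
  → Var(ȳ_str) = 44.089125.
Var(ȳ_srs) = (1 − 1704/26215)·132600/1704 = 72.758729.
deff = 44.089125 / 72.758729 = 0.6060.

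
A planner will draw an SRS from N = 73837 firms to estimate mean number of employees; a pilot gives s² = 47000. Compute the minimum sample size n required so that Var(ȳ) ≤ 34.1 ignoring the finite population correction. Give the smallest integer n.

1379

Without fpc, n₀ = s²/D = 47000/34.1 = 1378.2991.
Rounding up, n = 1379.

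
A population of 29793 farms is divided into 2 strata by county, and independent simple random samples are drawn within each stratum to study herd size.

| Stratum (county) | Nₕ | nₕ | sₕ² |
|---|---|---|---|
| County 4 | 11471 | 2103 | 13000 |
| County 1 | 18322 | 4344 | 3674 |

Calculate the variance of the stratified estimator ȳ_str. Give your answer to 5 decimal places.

Var(ȳ_str) = Σₕ Wₕ²(1 − fₕ)sₕ²/nₕ with Wₕ = Nₕ/N, N = 29793.
County 4: Wₕ = 0.38502333; term = 0.38502333²·(1 − 0.18333188)·13000/2103 = 0.74838275.
County 1: Wₕ = 0.61497667; term = 0.61497667²·(1 − 0.23709202)·3674/4344 = 0.2440275.
Sum = 0.99241025.

0.99241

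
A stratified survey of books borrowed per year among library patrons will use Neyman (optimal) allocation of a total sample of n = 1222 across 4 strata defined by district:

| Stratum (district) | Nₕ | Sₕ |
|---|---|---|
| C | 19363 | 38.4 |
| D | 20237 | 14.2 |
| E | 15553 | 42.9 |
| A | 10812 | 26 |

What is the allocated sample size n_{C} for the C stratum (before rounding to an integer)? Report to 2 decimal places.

459.07

Neyman allocation: nₕ = n·NₕSₕ / Σⱼ NⱼSⱼ.
Σ NⱼSⱼ = 19363·38.4 + 20237·14.2 + 15553·42.9 + 10812·26 = 1.9792403 × 10^6.
n_{C} = 1222·19363·38.4 / (1.9792403 × 10^6) = 459.07.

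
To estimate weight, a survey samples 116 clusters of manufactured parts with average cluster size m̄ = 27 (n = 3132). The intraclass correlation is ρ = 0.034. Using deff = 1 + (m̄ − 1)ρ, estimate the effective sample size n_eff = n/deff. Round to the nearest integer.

1662

deff = 1 + (27 − 1)·0.034 = 1 + 0.884 = 1.884.
n_eff = 3132 / 1.884 = 1662.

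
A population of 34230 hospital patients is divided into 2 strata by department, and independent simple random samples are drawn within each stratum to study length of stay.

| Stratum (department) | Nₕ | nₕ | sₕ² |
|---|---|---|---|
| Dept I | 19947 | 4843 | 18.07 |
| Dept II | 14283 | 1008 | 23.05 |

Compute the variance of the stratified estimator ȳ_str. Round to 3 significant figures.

0.00466

Var(ȳ_str) = Σₕ Wₕ²(1 − fₕ)sₕ²/nₕ with Wₕ = Nₕ/N, N = 34230.
Dept I: Wₕ = 0.58273444; term = 0.58273444²·(1 − 0.24279340)·18.07/4843 = 9.5939942 × 10^-4.
Dept II: Wₕ = 0.41726556; term = 0.41726556²·(1 − 0.07057341)·23.05/1008 = 0.0037004161.
Sum = 0.0046598155.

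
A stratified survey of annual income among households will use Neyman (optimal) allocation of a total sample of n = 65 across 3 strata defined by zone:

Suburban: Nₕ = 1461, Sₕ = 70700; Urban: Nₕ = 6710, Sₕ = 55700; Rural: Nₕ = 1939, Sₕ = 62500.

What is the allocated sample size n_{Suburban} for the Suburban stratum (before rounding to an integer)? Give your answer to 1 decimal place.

Neyman allocation: nₕ = n·NₕSₕ / Σⱼ NⱼSⱼ.
Σ NⱼSⱼ = 1461·70700 + 6710·55700 + 1939·62500 = 5.982272 × 10^8.
n_{Suburban} = 65·1461·70700 / (5.982272 × 10^8) = 11.2.

11.2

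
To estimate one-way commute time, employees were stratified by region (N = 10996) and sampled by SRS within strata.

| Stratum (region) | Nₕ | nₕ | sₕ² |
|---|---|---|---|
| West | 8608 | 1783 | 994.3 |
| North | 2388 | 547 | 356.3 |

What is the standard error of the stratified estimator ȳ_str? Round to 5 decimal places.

0.54281

Var(ȳ_str) = Σₕ Wₕ²(1 − fₕ)sₕ²/nₕ with Wₕ = Nₕ/N, N = 10996.
West: Wₕ = 0.78283012; term = 0.78283012²·(1 − 0.20713290)·994.3/1783 = 0.27095773.
North: Wₕ = 0.21716988; term = 0.21716988²·(1 − 0.22906198)·356.3/547 = 0.023683569.
Sum = 0.2946413.
SE = √(0.2946413) = 0.54281.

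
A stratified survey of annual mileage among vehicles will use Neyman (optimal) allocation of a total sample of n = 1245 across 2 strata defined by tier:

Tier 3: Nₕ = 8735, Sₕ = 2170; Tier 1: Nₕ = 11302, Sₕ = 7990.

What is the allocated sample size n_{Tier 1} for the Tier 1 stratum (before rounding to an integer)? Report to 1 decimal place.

Neyman allocation: nₕ = n·NₕSₕ / Σⱼ NⱼSⱼ.
Σ NⱼSⱼ = 8735·2170 + 11302·7990 = 1.0925793 × 10^8.
n_{Tier 1} = 1245·11302·7990 / (1.0925793 × 10^8) = 1029.0.

1029.0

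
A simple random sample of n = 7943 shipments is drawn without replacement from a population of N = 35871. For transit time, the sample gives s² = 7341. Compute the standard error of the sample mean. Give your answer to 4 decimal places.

Under SRS without replacement, Var(ȳ) = (1 − f)·s²/n with f = n/N = 7943/35871 = 0.22143235.
Var(ȳ) = (1 − 0.22143235)·7341/7943 = 0.77856765·0.92421 = 0.71956.
SE(ȳ) = √(0.71956) = 0.8483.

0.8483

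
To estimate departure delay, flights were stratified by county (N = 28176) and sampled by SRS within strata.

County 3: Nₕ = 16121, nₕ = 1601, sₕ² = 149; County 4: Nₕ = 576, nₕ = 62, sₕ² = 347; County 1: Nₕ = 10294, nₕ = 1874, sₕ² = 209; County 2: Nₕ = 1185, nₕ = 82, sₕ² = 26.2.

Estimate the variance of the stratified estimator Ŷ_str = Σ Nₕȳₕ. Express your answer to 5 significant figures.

3.3526 × 10^7

Var(Ŷ_str) = Σₕ Nₕ²(1 − fₕ)sₕ²/nₕ.
County 3: 16121²·(1 − 1601/16121)·149/1601 = 2.1784798 × 10^7.
County 4: 576²·(1 − 62/576)·347/62 = 1.6570034 × 10^6.
County 1: 10294²·(1 − 1874/10294)·209/1874 = 9.6665823 × 10^6.
County 2: 1185²·(1 − 82/1185)·26.2/82 = 417620.01.
Sum = 3.3526004 × 10^7.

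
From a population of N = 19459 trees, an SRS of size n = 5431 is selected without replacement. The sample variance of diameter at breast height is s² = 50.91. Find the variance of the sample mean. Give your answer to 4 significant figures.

0.006758

Under SRS without replacement, Var(ȳ) = (1 − f)·s²/n with f = n/N = 5431/19459 = 0.27909965.
Var(ȳ) = (1 − 0.27909965)·50.91/5431 = 0.72090035·0.0093739643 = 0.0067576942.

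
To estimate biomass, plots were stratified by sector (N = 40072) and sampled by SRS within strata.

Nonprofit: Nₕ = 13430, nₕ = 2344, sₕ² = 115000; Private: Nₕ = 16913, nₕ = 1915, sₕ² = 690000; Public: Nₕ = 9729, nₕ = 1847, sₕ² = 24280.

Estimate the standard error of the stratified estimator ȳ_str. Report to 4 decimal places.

7.8800

Var(ȳ_str) = Σₕ Wₕ²(1 − fₕ)sₕ²/nₕ with Wₕ = Nₕ/N, N = 40072.
Nonprofit: Wₕ = 0.33514674; term = 0.33514674²·(1 − 0.17453462)·115000/2344 = 4.5489282.
Private: Wₕ = 0.42206528; term = 0.42206528²·(1 − 0.11322651)·690000/1915 = 56.918346.
Public: Wₕ = 0.24278798; term = 0.24278798²·(1 − 0.18984479)·24280/1847 = 0.62777553.
Sum = 62.09505.
SE = √(62.09505) = 7.8800.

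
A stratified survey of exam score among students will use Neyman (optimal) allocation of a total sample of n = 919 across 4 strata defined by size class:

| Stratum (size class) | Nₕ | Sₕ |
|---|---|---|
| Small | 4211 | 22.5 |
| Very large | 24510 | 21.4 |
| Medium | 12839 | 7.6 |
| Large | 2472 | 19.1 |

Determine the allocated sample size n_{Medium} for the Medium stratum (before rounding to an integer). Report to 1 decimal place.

117.4

Neyman allocation: nₕ = n·NₕSₕ / Σⱼ NⱼSⱼ.
Σ NⱼSⱼ = 4211·22.5 + 24510·21.4 + 12839·7.6 + 2472·19.1 = 764053.1.
n_{Medium} = 919·12839·7.6 / 764053.1 = 117.4.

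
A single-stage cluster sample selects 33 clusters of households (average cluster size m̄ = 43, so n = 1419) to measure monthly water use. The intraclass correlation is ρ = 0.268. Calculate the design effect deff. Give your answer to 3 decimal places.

12.256

deff = 1 + (43 − 1)·0.268 = 1 + 11.256 = 12.256.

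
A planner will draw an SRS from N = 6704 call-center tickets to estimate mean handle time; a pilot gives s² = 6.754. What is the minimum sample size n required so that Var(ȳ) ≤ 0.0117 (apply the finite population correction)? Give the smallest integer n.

Without fpc, n₀ = s²/D = 6.754/0.0117 = 577.2650.
With fpc, (1 − n/N)·s²/n ≤ D requires n ≥ n₀/(1 + n₀/N) = 577.2650/(1 + 577.2650/6704) = 531.4989.
Rounding up, n = 532.

532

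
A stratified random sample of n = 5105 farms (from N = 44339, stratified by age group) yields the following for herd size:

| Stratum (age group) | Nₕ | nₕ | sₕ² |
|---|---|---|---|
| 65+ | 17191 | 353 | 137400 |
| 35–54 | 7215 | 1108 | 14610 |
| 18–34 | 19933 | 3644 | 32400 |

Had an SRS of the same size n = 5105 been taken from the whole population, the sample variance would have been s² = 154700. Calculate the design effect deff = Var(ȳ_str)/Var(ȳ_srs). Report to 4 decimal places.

2.2031

Var(ȳ_str) = Σ Wₕ²(1−fₕ)sₕ²/nₕ with Wₕ = Nₕ/44339:
  65+: (17191/44339)²·(1−353/17191)·137400/353 = 57.310195
  35–54: (7215/44339)²·(1−1108/7215)·14610/1108 = 0.29553092
  18–34: (19933/44339)²·(1−3644/19933)·32400/3644 = 1.4684594
  → Var(ȳ_str) = 59.074185.
Var(ȳ_srs) = (1 − 5105/44339)·154700/5105 = 26.814596.
deff = 59.074185 / 26.814596 = 2.2031.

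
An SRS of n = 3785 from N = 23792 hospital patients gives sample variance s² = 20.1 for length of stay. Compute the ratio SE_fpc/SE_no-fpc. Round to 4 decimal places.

0.9170

f = n/N = 3785/23792 = 0.15908709.
SE_no-fpc = √(s²/n) = 0.072872738; SE_fpc = √((1−f)s²/n) = 0.066825251.
Ratio = √(1−f) = 0.91701304.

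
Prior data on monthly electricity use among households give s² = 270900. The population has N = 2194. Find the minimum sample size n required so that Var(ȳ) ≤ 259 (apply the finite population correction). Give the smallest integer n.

Without fpc, n₀ = s²/D = 270900/259 = 1045.9459.
With fpc, (1 − n/N)·s²/n ≤ D requires n ≥ n₀/(1 + n₀/N) = 1045.9459/(1 + 1045.9459/2194) = 708.2851.
Rounding up, n = 709.

709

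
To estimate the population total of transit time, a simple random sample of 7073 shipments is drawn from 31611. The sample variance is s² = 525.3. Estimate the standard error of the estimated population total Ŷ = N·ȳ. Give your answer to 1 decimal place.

7590.0

Var(Ŷ) = N²·Var(ȳ) = N²·(1 − n/N)·s²/n.
f = 7073/31611 = 0.22375123; Var(ȳ) = 0.77624877·525.3/7073 = 0.057650711.
Var(Ŷ) = 31611² · 0.057650711 = 5.760778 × 10^7.
SE(Ŷ) = √(5.760778 × 10^7) = 7590.0.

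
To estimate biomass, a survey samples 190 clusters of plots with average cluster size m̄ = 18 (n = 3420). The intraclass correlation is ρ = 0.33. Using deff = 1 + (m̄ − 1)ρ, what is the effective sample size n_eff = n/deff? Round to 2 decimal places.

517.40

deff = 1 + (18 − 1)·0.33 = 1 + 5.61 = 6.61.
n_eff = 3420 / 6.61 = 517.40.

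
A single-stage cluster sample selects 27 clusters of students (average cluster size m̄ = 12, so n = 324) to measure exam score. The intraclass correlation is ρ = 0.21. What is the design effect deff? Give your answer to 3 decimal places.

deff = 1 + (12 − 1)·0.21 = 1 + 2.31 = 3.31.

3.310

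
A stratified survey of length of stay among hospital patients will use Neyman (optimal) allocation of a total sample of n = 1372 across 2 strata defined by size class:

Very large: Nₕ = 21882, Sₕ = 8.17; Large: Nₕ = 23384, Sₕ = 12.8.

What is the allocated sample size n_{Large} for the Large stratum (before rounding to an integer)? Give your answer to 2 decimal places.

Neyman allocation: nₕ = n·NₕSₕ / Σⱼ NⱼSⱼ.
Σ NⱼSⱼ = 21882·8.17 + 23384·12.8 = 478091.14.
n_{Large} = 1372·23384·12.8 / 478091.14 = 858.96.

858.96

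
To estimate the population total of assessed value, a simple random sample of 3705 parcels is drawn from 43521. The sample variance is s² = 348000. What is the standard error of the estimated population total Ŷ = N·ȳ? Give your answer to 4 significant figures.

403400

Var(Ŷ) = N²·Var(ȳ) = N²·(1 − n/N)·s²/n.
f = 3705/43521 = 0.08513132; Var(ȳ) = 0.91486868·348000/3705 = 85.930986.
Var(Ŷ) = 43521² · 85.930986 = 1.6275994 × 10^11.
SE(Ŷ) = √(1.6275994 × 10^11) = 403400.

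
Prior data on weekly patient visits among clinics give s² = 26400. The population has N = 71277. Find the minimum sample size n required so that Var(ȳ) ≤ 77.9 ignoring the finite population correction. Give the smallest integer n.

Without fpc, n₀ = s²/D = 26400/77.9 = 338.8960.
Rounding up, n = 339.

339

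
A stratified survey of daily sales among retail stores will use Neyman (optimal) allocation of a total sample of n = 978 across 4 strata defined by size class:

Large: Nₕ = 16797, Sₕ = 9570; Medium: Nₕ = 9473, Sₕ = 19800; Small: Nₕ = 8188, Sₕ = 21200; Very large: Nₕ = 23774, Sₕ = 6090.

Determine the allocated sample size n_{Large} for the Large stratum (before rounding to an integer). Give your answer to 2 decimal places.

235.81

Neyman allocation: nₕ = n·NₕSₕ / Σⱼ NⱼSⱼ.
Σ NⱼSⱼ = 16797·9570 + 9473·19800 + 8188·21200 + 23774·6090 = 6.6668195 × 10^8.
n_{Large} = 978·16797·9570 / (6.6668195 × 10^8) = 235.81.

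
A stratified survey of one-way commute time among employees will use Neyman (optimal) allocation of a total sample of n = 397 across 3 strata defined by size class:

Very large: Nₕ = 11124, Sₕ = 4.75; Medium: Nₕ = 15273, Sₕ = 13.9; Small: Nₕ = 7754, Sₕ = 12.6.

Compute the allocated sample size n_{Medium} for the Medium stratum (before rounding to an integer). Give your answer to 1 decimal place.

Neyman allocation: nₕ = n·NₕSₕ / Σⱼ NⱼSⱼ.
Σ NⱼSⱼ = 11124·4.75 + 15273·13.9 + 7754·12.6 = 362834.1.
n_{Medium} = 397·15273·13.9 / 362834.1 = 232.3.

232.3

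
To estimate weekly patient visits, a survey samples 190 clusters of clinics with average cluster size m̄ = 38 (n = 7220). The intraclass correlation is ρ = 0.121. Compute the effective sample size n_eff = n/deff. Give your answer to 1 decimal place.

deff = 1 + (38 − 1)·0.121 = 1 + 4.477 = 5.477.
n_eff = 7220 / 5.477 = 1318.2.

1318.2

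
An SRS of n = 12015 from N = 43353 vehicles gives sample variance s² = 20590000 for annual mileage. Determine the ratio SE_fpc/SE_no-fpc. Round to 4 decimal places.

0.8502

f = n/N = 12015/43353 = 0.27714345.
SE_no-fpc = √(s²/n) = 41.396754; SE_fpc = √((1−f)s²/n) = 35.195922.
Ratio = √(1−f) = 0.85020971.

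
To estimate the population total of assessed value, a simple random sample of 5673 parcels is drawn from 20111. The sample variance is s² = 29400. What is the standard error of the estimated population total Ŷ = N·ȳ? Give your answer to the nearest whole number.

Var(Ŷ) = N²·Var(ȳ) = N²·(1 − n/N)·s²/n.
f = 5673/20111 = 0.28208443; Var(ȳ) = 0.71791557·29400/5673 = 3.7205566.
Var(Ŷ) = 20111² · 3.7205566 = 1.5047878 × 10^9.
SE(Ŷ) = √(1.5047878 × 10^9) = 38792.

38792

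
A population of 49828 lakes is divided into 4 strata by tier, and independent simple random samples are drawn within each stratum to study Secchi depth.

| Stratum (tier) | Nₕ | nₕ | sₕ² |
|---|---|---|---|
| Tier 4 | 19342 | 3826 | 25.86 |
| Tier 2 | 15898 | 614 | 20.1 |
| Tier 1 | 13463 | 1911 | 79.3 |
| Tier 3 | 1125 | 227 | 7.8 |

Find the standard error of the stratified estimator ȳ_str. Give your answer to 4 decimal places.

Var(ȳ_str) = Σₕ Wₕ²(1 − fₕ)sₕ²/nₕ with Wₕ = Nₕ/N, N = 49828.
Tier 4: Wₕ = 0.38817532; term = 0.38817532²·(1 − 0.19780788)·25.86/3826 = 8.1699198 × 10^-4.
Tier 2: Wₕ = 0.31905756; term = 0.31905756²·(1 − 0.03862121)·20.1/614 = 0.0032037624.
Tier 1: Wₕ = 0.27018945; term = 0.27018945²·(1 − 0.14194459)·79.3/1911 = 0.0025993491.
Tier 3: Wₕ = 0.02257767; term = 0.02257767²·(1 − 0.20177778)·7.8/227 = 1.3981401 × 10^-5.
Sum = 0.0066340849.
SE = √(0.0066340849) = 0.0814.

0.0814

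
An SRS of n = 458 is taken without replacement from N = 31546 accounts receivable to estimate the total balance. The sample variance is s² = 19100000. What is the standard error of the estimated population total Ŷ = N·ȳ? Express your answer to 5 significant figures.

Var(Ŷ) = N²·Var(ȳ) = N²·(1 − n/N)·s²/n.
f = 458/31546 = 0.01451848; Var(ȳ) = 0.98548152·19100000/458 = 41097.592.
Var(Ŷ) = 31546² · 41097.592 = 4.0898273 × 10^13.
SE(Ŷ) = √(4.0898273 × 10^13) = 6.3952 × 10^6.

6.3952 × 10^6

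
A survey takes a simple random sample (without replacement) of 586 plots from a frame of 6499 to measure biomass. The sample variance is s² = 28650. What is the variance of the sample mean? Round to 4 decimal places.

Under SRS without replacement, Var(ȳ) = (1 − f)·s²/n with f = n/N = 586/6499 = 0.09016772.
Var(ȳ) = (1 − 0.09016772)·28650/586 = 0.90983228·48.890785 = 44.482414.

44.4824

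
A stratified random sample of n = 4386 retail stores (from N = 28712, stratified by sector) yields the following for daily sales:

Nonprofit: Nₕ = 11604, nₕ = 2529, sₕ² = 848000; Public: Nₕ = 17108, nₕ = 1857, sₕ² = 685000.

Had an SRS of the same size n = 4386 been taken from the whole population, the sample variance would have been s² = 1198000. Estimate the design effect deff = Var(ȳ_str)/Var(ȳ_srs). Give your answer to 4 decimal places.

Var(ȳ_str) = Σ Wₕ²(1−fₕ)sₕ²/nₕ with Wₕ = Nₕ/28712:
  Nonprofit: (11604/28712)²·(1−2529/11604)·848000/2529 = 42.832605
  Public: (17108/28712)²·(1−1857/17108)·685000/1857 = 116.74797
  → Var(ȳ_str) = 159.58058.
Var(ȳ_srs) = (1 − 4386/28712)·1198000/4386 = 231.4171.
deff = 159.58058 / 231.4171 = 0.6896.

0.6896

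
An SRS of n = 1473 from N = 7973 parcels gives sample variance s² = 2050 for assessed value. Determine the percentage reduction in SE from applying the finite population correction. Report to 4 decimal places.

9.7087

f = n/N = 1473/7973 = 0.18474853.
SE_no-fpc = √(s²/n) = 1.1797108; SE_fpc = √((1−f)s²/n) = 1.065176.
Ratio = √(1−f) = 0.90291277. Reduction = 100·(1 − 0.90291277) = 9.7087%.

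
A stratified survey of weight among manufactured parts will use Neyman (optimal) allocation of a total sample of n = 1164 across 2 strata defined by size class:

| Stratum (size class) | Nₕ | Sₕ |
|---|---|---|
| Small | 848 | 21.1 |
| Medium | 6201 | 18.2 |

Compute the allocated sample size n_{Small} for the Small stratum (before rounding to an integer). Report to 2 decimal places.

159.29

Neyman allocation: nₕ = n·NₕSₕ / Σⱼ NⱼSⱼ.
Σ NⱼSⱼ = 848·21.1 + 6201·18.2 = 130751.
n_{Small} = 1164·848·21.1 / 130751 = 159.29.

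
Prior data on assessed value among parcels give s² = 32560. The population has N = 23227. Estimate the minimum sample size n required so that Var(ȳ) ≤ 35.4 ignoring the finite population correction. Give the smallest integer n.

920

Without fpc, n₀ = s²/D = 32560/35.4 = 919.7740.
Rounding up, n = 920.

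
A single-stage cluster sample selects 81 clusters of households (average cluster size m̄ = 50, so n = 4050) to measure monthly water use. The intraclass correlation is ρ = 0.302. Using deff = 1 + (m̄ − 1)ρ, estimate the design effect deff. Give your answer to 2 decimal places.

15.80

deff = 1 + (50 − 1)·0.302 = 1 + 14.798 = 15.798.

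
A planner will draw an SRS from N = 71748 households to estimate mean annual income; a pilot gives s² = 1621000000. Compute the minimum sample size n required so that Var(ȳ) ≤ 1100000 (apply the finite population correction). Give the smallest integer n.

Without fpc, n₀ = s²/D = 1621000000/1100000 = 1473.6364.
With fpc, (1 − n/N)·s²/n ≤ D requires n ≥ n₀/(1 + n₀/N) = 1473.6364/(1 + 1473.6364/71748) = 1443.9784.
Rounding up, n = 1444.

1444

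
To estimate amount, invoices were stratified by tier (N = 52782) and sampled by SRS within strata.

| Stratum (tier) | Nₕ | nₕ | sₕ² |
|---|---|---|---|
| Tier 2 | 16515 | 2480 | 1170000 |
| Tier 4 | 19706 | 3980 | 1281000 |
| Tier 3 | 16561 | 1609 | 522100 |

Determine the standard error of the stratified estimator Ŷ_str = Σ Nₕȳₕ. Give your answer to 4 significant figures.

Var(Ŷ_str) = Σₕ Nₕ²(1 − fₕ)sₕ²/nₕ.
Tier 2: 16515²·(1 − 2480/16515)·1170000/2480 = 1.0935161 × 10^11.
Tier 4: 19706²·(1 − 3980/19706)·1281000/3980 = 9.9743087 × 10^10.
Tier 3: 16561²·(1 − 1609/16561)·522100/1609 = 8.0349558 × 10^10.
Sum = 2.8944426 × 10^11.
SE = √(2.8944426 × 10^11) = 538000.

538000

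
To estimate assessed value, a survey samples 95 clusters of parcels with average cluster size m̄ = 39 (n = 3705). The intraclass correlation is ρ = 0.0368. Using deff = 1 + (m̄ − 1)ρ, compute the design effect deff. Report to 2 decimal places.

2.40

deff = 1 + (39 − 1)·0.0368 = 1 + 1.3984 = 2.3984.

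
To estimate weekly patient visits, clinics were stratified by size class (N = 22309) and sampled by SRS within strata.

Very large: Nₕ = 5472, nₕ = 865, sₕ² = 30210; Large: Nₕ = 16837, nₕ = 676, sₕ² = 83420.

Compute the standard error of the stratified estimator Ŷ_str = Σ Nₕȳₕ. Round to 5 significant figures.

185630

Var(Ŷ_str) = Σₕ Nₕ²(1 − fₕ)sₕ²/nₕ.
Very large: 5472²·(1 − 865/5472)·30210/865 = 8.8043828 × 10^8.
Large: 16837²·(1 − 676/16837)·83420/676 = 3.3578124 × 10^10.
Sum = 3.4458562 × 10^10.
SE = √(3.4458562 × 10^10) = 185630.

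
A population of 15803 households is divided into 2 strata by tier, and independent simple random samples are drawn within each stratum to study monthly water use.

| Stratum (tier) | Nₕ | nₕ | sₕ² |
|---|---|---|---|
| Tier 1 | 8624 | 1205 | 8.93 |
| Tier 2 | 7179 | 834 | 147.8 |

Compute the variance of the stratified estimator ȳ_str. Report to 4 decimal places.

0.0342

Var(ȳ_str) = Σₕ Wₕ²(1 − fₕ)sₕ²/nₕ with Wₕ = Nₕ/N, N = 15803.
Tier 1: Wₕ = 0.54571917; term = 0.54571917²·(1 − 0.13972635)·8.93/1205 = 0.0018986261.
Tier 2: Wₕ = 0.45428083; term = 0.45428083²·(1 − 0.11617217)·147.8/834 = 0.032323984.
Sum = 0.03422261.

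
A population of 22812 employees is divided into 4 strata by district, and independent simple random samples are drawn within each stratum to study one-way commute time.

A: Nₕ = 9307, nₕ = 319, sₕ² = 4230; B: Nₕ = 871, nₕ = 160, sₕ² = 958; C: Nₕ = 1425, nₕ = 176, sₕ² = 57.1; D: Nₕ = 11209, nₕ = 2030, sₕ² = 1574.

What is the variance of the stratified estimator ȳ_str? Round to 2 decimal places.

Var(ȳ_str) = Σₕ Wₕ²(1 − fₕ)sₕ²/nₕ with Wₕ = Nₕ/N, N = 22812.
A: Wₕ = 0.40798702; term = 0.40798702²·(1 − 0.03427528)·4230/319 = 2.131551.
B: Wₕ = 0.03818166; term = 0.03818166²·(1 − 0.18369690)·958/160 = 0.0071253558.
C: Wₕ = 0.06246712; term = 0.06246712²·(1 − 0.12350877)·57.1/176 = 0.0011096193.
D: Wₕ = 0.49136419; term = 0.49136419²·(1 − 0.18110447)·1574/2030 = 0.15330072.
Sum = 2.2930867.

2.29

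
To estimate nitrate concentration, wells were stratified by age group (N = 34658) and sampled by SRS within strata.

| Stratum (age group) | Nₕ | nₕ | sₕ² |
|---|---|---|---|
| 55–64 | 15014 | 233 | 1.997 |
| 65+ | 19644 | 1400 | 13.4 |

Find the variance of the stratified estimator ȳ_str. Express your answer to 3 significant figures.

Var(ȳ_str) = Σₕ Wₕ²(1 − fₕ)sₕ²/nₕ with Wₕ = Nₕ/N, N = 34658.
55–64: Wₕ = 0.43320445; term = 0.43320445²·(1 − 0.01551885)·1.997/233 = 0.0015834902.
65+: Wₕ = 0.56679555; term = 0.56679555²·(1 − 0.07126858)·13.4/1400 = 0.0028557472.
Sum = 0.0044392374.

0.00444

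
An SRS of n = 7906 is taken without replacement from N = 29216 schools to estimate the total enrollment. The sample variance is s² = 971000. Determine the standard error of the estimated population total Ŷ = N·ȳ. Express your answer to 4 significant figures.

Var(Ŷ) = N²·Var(ȳ) = N²·(1 − n/N)·s²/n.
f = 7906/29216 = 0.27060515; Var(ȳ) = 0.72939485·971000/7906 = 89.582899.
Var(Ŷ) = 29216² · 89.582899 = 7.6465692 × 10^10.
SE(Ŷ) = √(7.6465692 × 10^10) = 276500.

276500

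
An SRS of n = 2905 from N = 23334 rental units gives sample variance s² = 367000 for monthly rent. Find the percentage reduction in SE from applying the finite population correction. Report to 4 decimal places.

f = n/N = 2905/23334 = 0.12449644.
SE_no-fpc = √(s²/n) = 11.239836; SE_fpc = √((1−f)s²/n) = 10.516928.
Ratio = √(1−f) = 0.93568347. Reduction = 100·(1 − 0.93568347) = 6.4317%.

6.4317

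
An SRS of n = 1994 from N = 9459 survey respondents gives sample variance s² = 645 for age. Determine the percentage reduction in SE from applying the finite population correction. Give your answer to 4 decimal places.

f = n/N = 1994/9459 = 0.21080452.
SE_no-fpc = √(s²/n) = 0.56874459; SE_fpc = √((1−f)s²/n) = 0.50525378.
Ratio = √(1−f) = 0.88836675. Reduction = 100·(1 − 0.88836675) = 11.1633%.

11.1633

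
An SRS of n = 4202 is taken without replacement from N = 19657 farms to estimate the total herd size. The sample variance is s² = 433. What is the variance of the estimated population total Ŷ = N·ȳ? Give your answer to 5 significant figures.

Var(Ŷ) = N²·Var(ȳ) = N²·(1 − n/N)·s²/n.
f = 4202/19657 = 0.21376609; Var(ȳ) = 0.78623391·433/4202 = 0.081018392.
Var(Ŷ) = 19657² · 0.081018392 = 3.1305316 × 10^7.

3.1305 × 10^7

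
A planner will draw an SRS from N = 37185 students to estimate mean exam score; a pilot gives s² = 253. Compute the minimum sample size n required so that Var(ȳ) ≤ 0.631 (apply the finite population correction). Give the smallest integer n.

Without fpc, n₀ = s²/D = 253/0.631 = 400.9509.
With fpc, (1 − n/N)·s²/n ≤ D requires n ≥ n₀/(1 + n₀/N) = 400.9509/(1 + 400.9509/37185) = 396.6737.
Rounding up, n = 397.

397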